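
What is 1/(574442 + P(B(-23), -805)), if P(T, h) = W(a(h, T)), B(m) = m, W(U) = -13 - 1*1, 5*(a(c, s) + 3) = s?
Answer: 1/574428 ≈ 1.7409e-6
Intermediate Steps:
a(c, s) = -3 + s/5
W(U) = -14 (W(U) = -13 - 1 = -14)
P(T, h) = -14
1/(574442 + P(B(-23), -805)) = 1/(574442 - 14) = 1/574428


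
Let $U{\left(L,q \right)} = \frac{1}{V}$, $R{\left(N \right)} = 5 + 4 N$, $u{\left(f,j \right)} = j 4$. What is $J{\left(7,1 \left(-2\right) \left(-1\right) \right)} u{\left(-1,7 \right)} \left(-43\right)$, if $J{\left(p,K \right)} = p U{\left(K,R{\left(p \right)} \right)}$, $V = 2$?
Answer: $-4214$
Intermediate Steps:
$u{\left(f,j \right)} = 4 j$
$U{\left(L,q \right)} = \frac{1}{2}$
$J{\left(p,K \right)} = \frac{p}{2}$ ($J{\left(p,K \right)} = p \frac{1}{2} = \frac{p}{2}$)
$J{\left(7,1 \left(-2\right) \left(-1\right) \right)} u{\left(-1,7 \right)} \left(-43\right) = \frac{1}{2} \cdot 7 \cdot 4 \cdot 7 \left(-43\right) = \frac{7}{2} \cdot 28 \left(-43\right) = 98 \left(-43\right) = -4214$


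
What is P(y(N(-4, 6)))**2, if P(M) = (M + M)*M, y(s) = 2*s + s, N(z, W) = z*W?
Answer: 107495424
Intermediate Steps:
N(z, W) = W*z
y(s) = 3*s
P(M) = 2*M**2 (P(M) = (2*M)*M = 2*M**2)
P(y(N(-4, 6)))**2 = (2*(3*(6*(-4)))**2)**2 = (2*(3*(-24))**2)**2 = (2*(-72)**2)**2 = (2*5184)**2 = 10368**2 = 107495424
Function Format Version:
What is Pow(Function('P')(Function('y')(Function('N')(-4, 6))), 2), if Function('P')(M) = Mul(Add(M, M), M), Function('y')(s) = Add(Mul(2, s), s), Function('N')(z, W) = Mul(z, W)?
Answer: 107495424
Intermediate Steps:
Function('N')(z, W) = Mul(W, z)
Function('y')(s) = Mul(3, s)
Function('P')(M) = Mul(2, Pow(M, 2)) (Function('P')(M) = Mul(Mul(2, M), M) = Mul(2, Pow(M, 2)))
Pow(Function('P')(Function('y')(Function('N')(-4, 6))), 2) = Pow(Mul(2, Pow(Mul(3, Mul(6, -4)), 2)), 2) = Pow(Mul(2, Pow(Mul(3, -24), 2)), 2) = Pow(Mul(2, Pow(-72, 2)), 2) = Pow(Mul(2, 5184), 2) = Pow(10368, 2) = 107495424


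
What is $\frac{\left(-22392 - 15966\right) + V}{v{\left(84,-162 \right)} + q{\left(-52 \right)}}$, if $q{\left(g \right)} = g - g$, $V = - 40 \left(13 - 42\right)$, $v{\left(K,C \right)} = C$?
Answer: $\frac{18599}{81} \approx 229.62$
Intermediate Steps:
$V = 1160$ ($V = \left(-40\right) \left(-29\right) = 1160$)
$q{\left(g \right)} = 0$
$\frac{\left(-22392 - 15966\right) + V}{v{\left(84,-162 \right)} + q{\left(-52 \right)}} = \frac{\left(-22392 - 15966\right) + 1160}{-162 + 0} = \frac{\left(-22392 - 15966\right) + 1160}{-162} = \left(-38358 + 1160\right) \left(- \frac{1}{162}\right) = \left(-37198\right) \left(- \frac{1}{162}\right) = \frac{18599}{81}$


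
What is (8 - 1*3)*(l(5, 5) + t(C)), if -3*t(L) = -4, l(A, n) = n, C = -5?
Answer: 95/3 ≈ 31.667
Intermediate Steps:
t(L) = 4/3 (t(L) = -1/3*(-4) = 4/3)
(8 - 1*3)*(l(5, 5) + t(C)) = (8 - 1*3)*(5 + 4/3) = (8 - 3)*(19/3) = 5*(19/3) = 95/3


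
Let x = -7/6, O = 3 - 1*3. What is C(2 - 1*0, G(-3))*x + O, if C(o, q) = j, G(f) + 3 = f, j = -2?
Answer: 7/3 ≈ 2.3333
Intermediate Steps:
G(f) = -3 + f
C(o, q) = -2
O = 0 (O = 3 - 3 = 0)
x = -7/6 (x = -7*1/6 = -7/6 ≈ -1.1667)
C(2 - 1*0, G(-3))*x + O = -2*(-7/6) + 0 = 7/3 + 0 = 7/3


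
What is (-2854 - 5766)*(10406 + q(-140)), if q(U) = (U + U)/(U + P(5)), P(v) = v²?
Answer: -2063576280/23 ≈ -8.9721e+7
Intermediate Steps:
q(U) = 2*U/(25 + U) (q(U) = (U + U)/(U + 5²) = (2*U)/(U + 25) = (2*U)/(25 + U) = 2*U/(25 + U))
(-2854 - 5766)*(10406 + q(-140)) = (-2854 - 5766)*(10406 + 2*(-140)/(25 - 140)) = -8620*(10406 + 2*(-140)/(-115)) = -8620*(10406 + 2*(-140)*(-1/115)) = -8620*(10406 + 56/23) = -8620*239394/23 = -2063576280/23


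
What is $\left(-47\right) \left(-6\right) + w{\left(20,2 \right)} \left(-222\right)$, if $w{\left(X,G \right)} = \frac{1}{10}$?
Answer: $\frac{1299}{5} \approx 259.8$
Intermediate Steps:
$w{\left(X,G \right)} = \frac{1}{10}$
$\left(-47\right) \left(-6\right) + w{\left(20,2 \right)} \left(-222\right) = \left(-47\right) \left(-6\right) + \frac{1}{10} \left(-222\right) = 282 - \frac{111}{5} = \frac{1299}{5}$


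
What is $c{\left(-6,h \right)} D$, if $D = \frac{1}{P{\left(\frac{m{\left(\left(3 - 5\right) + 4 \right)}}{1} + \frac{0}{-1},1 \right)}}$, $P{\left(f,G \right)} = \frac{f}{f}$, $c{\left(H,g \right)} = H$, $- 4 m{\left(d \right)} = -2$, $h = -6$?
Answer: $-6$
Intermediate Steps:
$m{\left(d \right)} = \frac{1}{2}$ ($m{\left(d \right)} = \left(- \frac{1}{4}\right) \left(-2\right) = \frac{1}{2}$)
$P{\left(f,G \right)} = 1$
$D = 1$ ($D = 1^{-1} = 1$)
$c{\left(-6,h \right)} D = \left(-6\right) 1 = -6$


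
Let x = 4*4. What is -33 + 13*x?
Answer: 175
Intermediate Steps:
x = 16
-33 + 13*x = -33 + 13*16 = -33 + 208 = 175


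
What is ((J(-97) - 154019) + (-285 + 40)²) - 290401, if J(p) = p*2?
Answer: -384589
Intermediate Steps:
J(p) = 2*p
((J(-97) - 154019) + (-285 + 40)²) - 290401 = ((2*(-97) - 154019) + (-285 + 40)²) - 290401 = ((-194 - 154019) + (-245)²) - 290401 = (-154213 + 60025) - 290401 = -94188 - 290401 = -384589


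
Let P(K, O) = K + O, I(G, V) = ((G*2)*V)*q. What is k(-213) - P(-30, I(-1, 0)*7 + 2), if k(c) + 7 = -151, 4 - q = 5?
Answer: -130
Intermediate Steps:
q = -1 (q = 4 - 1*5 = 4 - 5 = -1)
k(c) = -158 (k(c) = -7 - 151 = -158)
I(G, V) = -2*G*V (I(G, V) = ((G*2)*V)*(-1) = ((2*G)*V)*(-1) = (2*G*V)*(-1) = -2*G*V)
k(-213) - P(-30, I(-1, 0)*7 + 2) = -158 - (-30 + (-2*(-1)*0*7 + 2)) = -158 - (-30 + (0*7 + 2)) = -158 - (-30 + (0 + 2)) = -158 - (-30 + 2) = -158 - 1*(-28) = -158 + 28 = -130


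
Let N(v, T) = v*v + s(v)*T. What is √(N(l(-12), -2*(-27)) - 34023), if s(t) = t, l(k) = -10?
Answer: I*√34463 ≈ 185.64*I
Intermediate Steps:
N(v, T) = v² + T*v (N(v, T) = v*v + v*T = v² + T*v)
√(N(l(-12), -2*(-27)) - 34023) = √(-10*(-2*(-27) - 10) - 34023) = √(-10*(54 - 10) - 34023) = √(-10*44 - 34023) = √(-440 - 34023) = √(-34463) = I*√34463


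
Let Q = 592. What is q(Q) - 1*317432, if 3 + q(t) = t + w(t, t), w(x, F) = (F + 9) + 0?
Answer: -316242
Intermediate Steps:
w(x, F) = 9 + F (w(x, F) = (9 + F) + 0 = 9 + F)
q(t) = 6 + 2*t (q(t) = -3 + (t + (9 + t)) = -3 + (9 + 2*t) = 6 + 2*t)
q(Q) - 1*317432 = (6 + 2*592) - 1*317432 = (6 + 1184) - 317432 = 1190 - 317432 = -316242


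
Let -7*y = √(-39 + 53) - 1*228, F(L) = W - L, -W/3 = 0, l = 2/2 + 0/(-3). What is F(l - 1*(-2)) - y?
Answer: -249/7 + √14/7 ≈ -35.037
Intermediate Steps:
l = 1 (l = 2*(½) + 0*(-⅓) = 1 + 0 = 1)
W = 0 (W = -3*0 = 0)
F(L) = -L (F(L) = 0 - L = -L)
y = 228/7 - √14/7 (y = -(√(-39 + 53) - 1*228)/7 = -(√14 - 228)/7 = -(-228 + √14)/7 = 228/7 - √14/7 ≈ 32.037)
F(l - 1*(-2)) - y = -(1 - 1*(-2)) - (228/7 - √14/7) = -(1 + 2) + (-228/7 + √14/7) = -1*3 + (-228/7 + √14/7) = -3 + (-228/7 + √14/7) = -249/7 + √14/7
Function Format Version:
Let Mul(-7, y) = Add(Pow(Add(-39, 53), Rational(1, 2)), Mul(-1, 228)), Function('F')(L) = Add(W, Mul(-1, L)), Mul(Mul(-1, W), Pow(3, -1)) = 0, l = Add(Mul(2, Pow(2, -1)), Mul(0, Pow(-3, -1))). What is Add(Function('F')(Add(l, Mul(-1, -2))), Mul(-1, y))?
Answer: Add(Rational(-249, 7), Mul(Rational(1, 7), Pow(14, Rational(1, 2)))) ≈ -35.037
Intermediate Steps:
l = 1 (l = Add(Mul(2, Rational(1, 2)), Mul(0, Rational(-1, 3))) = Add(1, 0) = 1)
W = 0 (W = Mul(-3, 0) = 0)
Function('F')(L) = Mul(-1, L) (Function('F')(L) = Add(0, Mul(-1, L)) = Mul(-1, L))
y = Add(Rational(228, 7), Mul(Rational(-1, 7), Pow(14, Rational(1, 2)))) (y = Mul(Rational(-1, 7), Add(Pow(Add(-39, 53), Rational(1, 2)), Mul(-1, 228))) = Mul(Rational(-1, 7), Add(Pow(14, Rational(1, 2)), -228)) = Mul(Rational(-1, 7), Add(-228, Pow(14, Rational(1, 2)))) = Add(Rational(228, 7), Mul(Rational(-1, 7), Pow(14, Rational(1, 2)))) ≈ 32.037)
Add(Function('F')(Add(l, Mul(-1, -2))), Mul(-1, y)) = Add(Mul(-1, Add(1, Mul(-1, -2))), Mul(-1, Add(Rational(228, 7), Mul(Rational(-1, 7), Pow(14, Rational(1, 2)))))) = Add(Mul(-1, Add(1, 2)), Add(Rational(-228, 7), Mul(Rational(1, 7), Pow(14, Rational(1, 2))))) = Add(Mul(-1, 3), Add(Rational(-228, 7), Mul(Rational(1, 7), Pow(14, Rational(1, 2))))) = Add(-3, Add(Rational(-228, 7), Mul(Rational(1, 7), Pow(14, Rational(1, 2))))) = Add(Rational(-249, 7), Mul(Rational(1, 7), Pow(14, Rational(1, 2))))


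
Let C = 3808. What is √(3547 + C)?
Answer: √7355 ≈ 85.761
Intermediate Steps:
√(3547 + C) = √(3547 + 3808) = √7355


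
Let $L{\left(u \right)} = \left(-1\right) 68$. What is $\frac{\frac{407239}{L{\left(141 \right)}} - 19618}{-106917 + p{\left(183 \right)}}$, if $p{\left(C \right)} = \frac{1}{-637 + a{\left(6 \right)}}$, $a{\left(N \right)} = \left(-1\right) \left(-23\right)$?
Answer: $\frac{534567741}{2231999326} \approx 0.2395$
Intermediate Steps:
$a{\left(N \right)} = 23$
$L{\left(u \right)} = -68$
$p{\left(C \right)} = - \frac{1}{614}$ ($p{\left(C \right)} = \frac{1}{-637 + 23} = \frac{1}{-614} = - \frac{1}{614}$)
$\frac{\frac{407239}{L{\left(141 \right)}} - 19618}{-106917 + p{\left(183 \right)}} = \frac{\frac{407239}{-68} - 19618}{-106917 - \frac{1}{614}} = \frac{407239 \left(- \frac{1}{68}\right) - 19618}{- \frac{65647039}{614}} = \left(- \frac{407239}{68} - 19618\right) \left(- \frac{614}{65647039}\right) = \left(- \frac{1741263}{68}\right) \left(- \frac{614}{65647039}\right) = \frac{534567741}{2231999326}$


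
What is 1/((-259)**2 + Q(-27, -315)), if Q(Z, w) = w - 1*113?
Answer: 1/66653 ≈ 1.5003e-5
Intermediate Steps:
Q(Z, w) = -113 + w (Q(Z, w) = w - 113 = -113 + w)
1/((-259)**2 + Q(-27, -315)) = 1/((-259)**2 + (-113 - 315)) = 1/(67081 - 428) = 1/66653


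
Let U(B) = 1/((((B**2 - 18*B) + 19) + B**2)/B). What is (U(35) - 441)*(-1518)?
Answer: 410347784/613 ≈ 6.6941e+5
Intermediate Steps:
U(B) = B/(19 - 18*B + 2*B**2) (U(B) = 1/(((19 + B**2 - 18*B) + B**2)/B) = 1/((19 - 18*B + 2*B**2)/B) = B/(19 - 18*B + 2*B**2))
(U(35) - 441)*(-1518) = (35/(19 - 18*35 + 2*35**2) - 441)*(-1518) = (35/(19 - 630 + 2*1225) - 441)*(-1518) = (35/(19 - 630 + 2450) - 441)*(-1518) = (35/1839 - 441)*(-1518) = -810964/1839*(-1518) = 410347784/613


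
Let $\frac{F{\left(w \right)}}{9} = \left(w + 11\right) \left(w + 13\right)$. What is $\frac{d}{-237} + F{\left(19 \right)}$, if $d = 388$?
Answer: $\frac{2047292}{237} \approx 8638.4$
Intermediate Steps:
$F{\left(w \right)} = 9 \left(11 + w\right) \left(13 + w\right)$ ($F{\left(w \right)} = 9 \left(w + 11\right) \left(w + 13\right) = 9 \left(11 + w\right) \left(13 + w\right)$)
$\frac{d}{-237} + F{\left(19 \right)} = \frac{388}{-237} + \left(1287 + 9 \cdot 19^{2} + 216 \cdot 19\right) = 388 \left(- \frac{1}{237}\right) + \left(1287 + 9 \cdot 361 + 4104\right) = - \frac{388}{237} + \left(1287 + 3249 + 4104\right) = - \frac{388}{237} + 8640 = \frac{2047292}{237}$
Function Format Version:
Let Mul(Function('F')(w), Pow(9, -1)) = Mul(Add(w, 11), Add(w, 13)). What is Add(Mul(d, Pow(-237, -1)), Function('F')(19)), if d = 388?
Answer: Rational(2047292, 237) ≈ 8638.4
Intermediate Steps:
Function('F')(w) = Mul(9, Add(11, w), Add(13, w)) (Function('F')(w) = Mul(9, Mul(Add(w, 11), Add(w, 13))) = Mul(9, Mul(Add(11, w), Add(13, w))) = Mul(9, Add(11, w), Add(13, w)))
Add(Mul(d, Pow(-237, -1)), Function('F')(19)) = Add(Mul(388, Pow(-237, -1)), Add(1287, Mul(9, Pow(19, 2)), Mul(216, 19))) = Add(Mul(388, Rational(-1, 237)), Add(1287, Mul(9, 361), 4104)) = Add(Rational(-388, 237), Add(1287, 3249, 4104)) = Add(Rational(-388, 237), 8640) = Rational(2047292, 237)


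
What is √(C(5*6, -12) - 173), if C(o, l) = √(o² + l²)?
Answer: √(-173 + 6*√29) ≈ 11.861*I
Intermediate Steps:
C(o, l) = √(l² + o²)
√(C(5*6, -12) - 173) = √(√((-12)² + (5*6)²) - 173) = √(√(144 + 30²) - 173) = √(√(144 + 900) - 173) = √(√1044 - 173) = √(6*√29 - 173) = √(-173 + 6*√29)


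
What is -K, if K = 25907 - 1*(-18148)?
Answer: -44055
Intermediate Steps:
K = 44055 (K = 25907 + 18148 = 44055)
-K = -1*44055 = -44055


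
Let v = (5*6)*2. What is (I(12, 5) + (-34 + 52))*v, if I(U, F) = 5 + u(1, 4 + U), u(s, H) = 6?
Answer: 1740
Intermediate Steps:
I(U, F) = 11 (I(U, F) = 5 + 6 = 11)
v = 60 (v = 30*2 = 60)
(I(12, 5) + (-34 + 52))*v = (11 + (-34 + 52))*60 = (11 + 18)*60 = 29*60 = 1740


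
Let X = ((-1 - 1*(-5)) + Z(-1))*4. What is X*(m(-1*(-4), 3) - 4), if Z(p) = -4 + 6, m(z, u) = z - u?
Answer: -72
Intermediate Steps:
Z(p) = 2
X = 24 (X = ((-1 - 1*(-5)) + 2)*4 = ((-1 + 5) + 2)*4 = (4 + 2)*4 = 6*4 = 24)
X*(m(-1*(-4), 3) - 4) = 24*((-1*(-4) - 1*3) - 4) = 24*((4 - 3) - 4) = 24*(1 - 4) = 24*(-3) = -72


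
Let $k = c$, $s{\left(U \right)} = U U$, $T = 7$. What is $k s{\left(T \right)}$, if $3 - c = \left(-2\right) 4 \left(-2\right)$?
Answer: $-637$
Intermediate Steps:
$c = -13$ ($c = 3 - \left(-2\right) 4 \left(-2\right) = 3 - \left(-8\right) \left(-2\right) = 3 - 16 = -13$)
$s{\left(U \right)} = U^{2}$
$k = -13$
$k s{\left(T \right)} = - 13 \cdot 7^{2} = \left(-13\right) 49 = -637$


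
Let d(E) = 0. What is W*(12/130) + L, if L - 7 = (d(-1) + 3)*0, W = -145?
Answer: -83/13 ≈ -6.3846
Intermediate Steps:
L = 7 (L = 7 + (0 + 3)*0 = 7 + 3*0 = 7 + 0 = 7)
W*(12/130) + L = -1740/130 + 7 = -145*6/65 + 7 = -174/13 + 7 = -83/13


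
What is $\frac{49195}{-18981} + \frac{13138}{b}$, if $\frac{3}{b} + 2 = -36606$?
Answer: $- \frac{3043008053803}{18981} \approx -1.6032 \cdot 10^{8}$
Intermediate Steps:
$b = - \frac{3}{36608}$ ($b = \frac{3}{-2 - 36606} = \frac{3}{-36608} = 3 \left(- \frac{1}{36608}\right) = - \frac{3}{36608} \approx -8.1949 \cdot 10^{-5}$)
$\frac{49195}{-18981} + \frac{13138}{b} = \frac{49195}{-18981} + \frac{13138}{- \frac{3}{36608}} = 49195 \left(- \frac{1}{18981}\right) + 13138 \left(- \frac{36608}{3}\right) = - \frac{49195}{18981} - \frac{480955904}{3} = - \frac{3043008053803}{18981}$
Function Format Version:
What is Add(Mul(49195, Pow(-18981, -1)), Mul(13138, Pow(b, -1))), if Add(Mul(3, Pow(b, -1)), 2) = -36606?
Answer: Rational(-3043008053803, 18981) ≈ -1.6032e+8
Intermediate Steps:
b = Rational(-3, 36608) (b = Mul(3, Pow(Add(-2, -36606), -1)) = Mul(3, Pow(-36608, -1)) = Mul(3, Rational(-1, 36608)) = Rational(-3, 36608) ≈ -8.1949e-5)
Add(Mul(49195, Pow(-18981, -1)), Mul(13138, Pow(b, -1))) = Add(Mul(49195, Pow(-18981, -1)), Mul(13138, Pow(Rational(-3, 36608), -1))) = Add(Mul(49195, Rational(-1, 18981)), Mul(13138, Rational(-36608, 3))) = Add(Rational(-49195, 18981), Rational(-480955904, 3)) = Rational(-3043008053803, 18981)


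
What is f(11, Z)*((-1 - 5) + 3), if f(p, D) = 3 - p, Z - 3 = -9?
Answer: 24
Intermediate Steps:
Z = -6 (Z = 3 - 9 = -6)
f(11, Z)*((-1 - 5) + 3) = (3 - 1*11)*((-1 - 5) + 3) = (3 - 11)*(-6 + 3) = -8*(-3) = 24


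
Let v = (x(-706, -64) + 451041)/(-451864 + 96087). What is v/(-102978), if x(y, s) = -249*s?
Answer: 155659/12212401302 ≈ 1.2746e-5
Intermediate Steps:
v = -466977/355777 (v = (-249*(-64) + 451041)/(-451864 + 96087) = (15936 + 451041)/(-355777) = 466977*(-1/355777) = -466977/355777 ≈ -1.3126)
v/(-102978) = -466977/355777/(-102978) = -466977/355777*(-1/102978) = 155659/12212401302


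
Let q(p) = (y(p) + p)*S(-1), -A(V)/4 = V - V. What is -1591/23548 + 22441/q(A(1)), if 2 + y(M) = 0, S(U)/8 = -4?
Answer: 132084711/376768 ≈ 350.57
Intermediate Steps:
S(U) = -32 (S(U) = 8*(-4) = -32)
A(V) = 0 (A(V) = -4*(V - V) = -4*0 = 0)
y(M) = -2 (y(M) = -2 + 0 = -2)
q(p) = 64 - 32*p (q(p) = (-2 + p)*(-32) = 64 - 32*p)
-1591/23548 + 22441/q(A(1)) = -1591/23548 + 22441/(64 - 32*0) = -1591*1/23548 + 22441/(64 + 0) = -1591/23548 + 22441/64 = 132084711/376768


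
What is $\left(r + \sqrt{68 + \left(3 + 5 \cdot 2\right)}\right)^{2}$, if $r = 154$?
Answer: $26569$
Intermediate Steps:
$\left(r + \sqrt{68 + \left(3 + 5 \cdot 2\right)}\right)^{2} = \left(154 + \sqrt{68 + \left(3 + 5 \cdot 2\right)}\right)^{2} = \left(154 + \sqrt{68 + \left(3 + 10\right)}\right)^{2} = \left(154 + \sqrt{68 + 13}\right)^{2} = \left(154 + \sqrt{81}\right)^{2} = \left(154 + 9\right)^{2} = 163^{2} = 26569$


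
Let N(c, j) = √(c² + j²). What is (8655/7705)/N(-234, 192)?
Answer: 577*√2545/7843690 ≈ 0.0037111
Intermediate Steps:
(8655/7705)/N(-234, 192) = (8655/7705)/(√((-234)² + 192²)) = (8655*(1/7705))/(√(54756 + 36864)) = 1731/(1541*(√91620)) = 1731/(1541*((6*√2545))) = 1731*(√2545/15270)/1541 = 577*√2545/7843690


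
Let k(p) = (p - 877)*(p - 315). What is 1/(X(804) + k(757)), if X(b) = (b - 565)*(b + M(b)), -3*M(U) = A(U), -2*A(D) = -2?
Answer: 3/417109 ≈ 7.1924e-6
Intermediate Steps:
A(D) = 1 (A(D) = -½*(-2) = 1)
M(U) = -⅓ (M(U) = -⅓*1 = -⅓)
k(p) = (-877 + p)*(-315 + p)
X(b) = (-565 + b)*(-⅓ + b) (X(b) = (b - 565)*(b - ⅓) = (-565 + b)*(-⅓ + b))
1/(X(804) + k(757)) = 1/((565/3 + 804² - 1696/3*804) + (276255 + 757² - 1192*757)) = 1/((565/3 + 646416 - 454528) + (276255 + 573049 - 902344)) = 1/(576229/3 - 53040) = 1/(417109/3) = 3/417109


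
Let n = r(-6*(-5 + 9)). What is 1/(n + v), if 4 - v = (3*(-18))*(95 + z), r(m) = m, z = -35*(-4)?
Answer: 1/12670 ≈ 7.8927e-5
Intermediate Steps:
z = 140
n = -24 (n = -6*(-5 + 9) = -6*4 = -24)
v = 12694 (v = 4 - 3*(-18)*(95 + 140) = 4 - (-54)*235 = 4 - 1*(-12690) = 4 + 12690 = 12694)
1/(n + v) = 1/(-24 + 12694) = 1/12670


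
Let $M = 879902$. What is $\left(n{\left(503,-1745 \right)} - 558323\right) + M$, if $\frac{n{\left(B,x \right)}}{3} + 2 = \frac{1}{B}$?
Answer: $\frac{161751222}{503} \approx 3.2157 \cdot 10^{5}$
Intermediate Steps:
$n{\left(B,x \right)} = -6 + \frac{3}{B}$
$\left(n{\left(503,-1745 \right)} - 558323\right) + M = \left(\left(-6 + \frac{3}{503}\right) - 558323\right) + 879902 = \left(- \frac{3015}{503} - 558323\right) + 879902 = - \frac{280839484}{503} + 879902 = \frac{161751222}{503}$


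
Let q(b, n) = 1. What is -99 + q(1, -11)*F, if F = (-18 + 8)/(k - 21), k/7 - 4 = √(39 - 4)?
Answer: -11776/119 - 5*√35/119 ≈ -99.207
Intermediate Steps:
k = 28 + 7*√35 (k = 28 + 7*√(39 - 4) = 28 + 7*√35 ≈ 69.413)
F = -10/(7 + 7*√35) (F = (-18 + 8)/((28 + 7*√35) - 21) = -10/(7 + 7*√35) ≈ -0.20656)
-99 + q(1, -11)*F = -99 + 1*(5/119 - 5*√35/119) = -99 + (5/119 - 5*√35/119) = -11776/119 - 5*√35/119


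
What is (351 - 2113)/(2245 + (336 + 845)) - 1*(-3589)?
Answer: 6147076/1713 ≈ 3588.5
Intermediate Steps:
(351 - 2113)/(2245 + (336 + 845)) - 1*(-3589) = -1762/(2245 + 1181) + 3589 = -1762/3426 + 3589 = -1762*1/3426 + 3589 = -881/1713 + 3589 = 6147076/1713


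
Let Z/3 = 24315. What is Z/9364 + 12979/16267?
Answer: 1308131671/152324188 ≈ 8.5878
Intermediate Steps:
Z = 72945 (Z = 3*24315 = 72945)
Z/9364 + 12979/16267 = 72945/9364 + 12979/16267 = 1308131671/152324188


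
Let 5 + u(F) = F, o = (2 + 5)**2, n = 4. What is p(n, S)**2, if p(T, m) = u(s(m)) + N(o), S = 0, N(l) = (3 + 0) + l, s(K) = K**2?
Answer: 2209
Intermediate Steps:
o = 49 (o = 7**2 = 49)
N(l) = 3 + l
u(F) = -5 + F
p(T, m) = 47 + m**2 (p(T, m) = (-5 + m**2) + (3 + 49) = (-5 + m**2) + 52 = 47 + m**2)
p(n, S)**2 = (47 + 0**2)**2 = (47 + 0)**2 = 47**2 = 2209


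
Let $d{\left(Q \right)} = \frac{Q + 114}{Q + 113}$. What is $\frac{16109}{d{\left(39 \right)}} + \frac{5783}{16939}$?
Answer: $\frac{41477178151}{2591667} \approx 16004.0$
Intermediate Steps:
$d{\left(Q \right)} = \frac{114 + Q}{113 + Q}$
$\frac{16109}{d{\left(39 \right)}} + \frac{5783}{16939} = \frac{16109}{\frac{1}{113 + 39} \left(114 + 39\right)} + \frac{5783}{16939} = \frac{16109}{\frac{1}{152} \cdot 153} + 5783 \cdot \frac{1}{16939} = \frac{16109}{\frac{1}{152} \cdot 153} + \frac{5783}{16939} = \frac{16109}{\frac{153}{152}} + \frac{5783}{16939} = 16109 \cdot \frac{152}{153} + \frac{5783}{16939} = \frac{2448568}{153} + \frac{5783}{16939} = \frac{41477178151}{2591667}$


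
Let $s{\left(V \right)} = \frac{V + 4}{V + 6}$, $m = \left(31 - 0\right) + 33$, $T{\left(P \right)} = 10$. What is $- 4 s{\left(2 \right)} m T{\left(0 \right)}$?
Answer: $-1920$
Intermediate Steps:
$m = 64$ ($m = \left(31 + 0\right) + 33 = 31 + 33 = 64$)
$s{\left(V \right)} = \frac{4 + V}{6 + V}$
$- 4 s{\left(2 \right)} m T{\left(0 \right)} = - 4 \frac{4 + 2}{6 + 2} \cdot 64 \cdot 10 = - 4 \cdot \frac{1}{8} \cdot 6 \cdot 64 \cdot 10 = \left(-4\right) \frac{3}{4} \cdot 64 \cdot 10 = \left(-3\right) 64 \cdot 10 = \left(-192\right) 10 = -1920$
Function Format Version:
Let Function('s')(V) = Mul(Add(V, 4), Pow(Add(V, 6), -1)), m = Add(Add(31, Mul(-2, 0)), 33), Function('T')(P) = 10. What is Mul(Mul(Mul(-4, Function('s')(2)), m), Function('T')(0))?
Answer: -1920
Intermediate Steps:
m = 64 (m = Add(Add(31, 0), 33) = Add(31, 33) = 64)
Function('s')(V) = Mul(Pow(Add(6, V), -1), Add(4, V)) (Function('s')(V) = Mul(Add(4, V), Pow(Add(6, V), -1)) = Mul(Pow(Add(6, V), -1), Add(4, V)))
Mul(Mul(Mul(-4, Function('s')(2)), m), Function('T')(0)) = Mul(Mul(Mul(-4, Mul(Pow(Add(6, 2), -1), Add(4, 2))), 64), 10) = Mul(Mul(Mul(-4, Mul(Pow(8, -1), 6)), 64), 10) = Mul(Mul(Mul(-4, Mul(Rational(1, 8), 6)), 64), 10) = Mul(Mul(Mul(-4, Rational(3, 4)), 64), 10) = Mul(Mul(-3, 64), 10) = Mul(-192, 10) = -1920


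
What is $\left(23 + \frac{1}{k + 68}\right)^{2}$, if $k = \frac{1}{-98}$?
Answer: $\frac{23515302409}{44395569} \approx 529.68$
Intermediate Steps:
$k = - \frac{1}{98} \approx -0.010204$
$\left(23 + \frac{1}{k + 68}\right)^{2} = \left(23 + \frac{1}{- \frac{1}{98} + 68}\right)^{2} = \left(23 + \frac{1}{\frac{6663}{98}}\right)^{2} = \left(23 + \frac{98}{6663}\right)^{2} = \left(\frac{153347}{6663}\right)^{2} = \frac{23515302409}{44395569}$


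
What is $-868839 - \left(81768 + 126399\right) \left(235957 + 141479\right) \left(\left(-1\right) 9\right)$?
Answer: $707126609469$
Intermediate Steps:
$-868839 - \left(81768 + 126399\right) \left(235957 + 141479\right) \left(\left(-1\right) 9\right) = -868839 - 208167 \cdot 377436 \left(-9\right) = -868839 - 78569719812 \left(-9\right) = -868839 - -707127478308 = -868839 + 707127478308 = 707126609469$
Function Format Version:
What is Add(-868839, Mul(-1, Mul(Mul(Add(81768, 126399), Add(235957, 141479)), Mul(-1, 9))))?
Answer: 707126609469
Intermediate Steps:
Add(-868839, Mul(-1, Mul(Mul(Add(81768, 126399), Add(235957, 141479)), Mul(-1, 9)))) = Add(-868839, Mul(-1, Mul(Mul(208167, 377436), -9))) = Add(-868839, Mul(-1, Mul(78569719812, -9))) = Add(-868839, Mul(-1, -707127478308)) = Add(-868839, 707127478308) = 707126609469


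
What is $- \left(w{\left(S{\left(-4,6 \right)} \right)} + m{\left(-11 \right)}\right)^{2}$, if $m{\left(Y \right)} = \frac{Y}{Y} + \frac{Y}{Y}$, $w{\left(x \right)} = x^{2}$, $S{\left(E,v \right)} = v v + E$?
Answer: $-1052676$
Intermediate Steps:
$S{\left(E,v \right)} = E + v^{2}$ ($S{\left(E,v \right)} = v^{2} + E = E + v^{2}$)
$m{\left(Y \right)} = 2$ ($m{\left(Y \right)} = 1 + 1 = 2$)
$- \left(w{\left(S{\left(-4,6 \right)} \right)} + m{\left(-11 \right)}\right)^{2} = - \left(\left(-4 + 6^{2}\right)^{2} + 2\right)^{2} = - \left(\left(-4 + 36\right)^{2} + 2\right)^{2} = - \left(32^{2} + 2\right)^{2} = - \left(1024 + 2\right)^{2} = - 1026^{2} = \left(-1\right) 1052676 = -1052676$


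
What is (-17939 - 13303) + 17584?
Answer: -13658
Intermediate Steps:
(-17939 - 13303) + 17584 = -31242 + 17584 = -13658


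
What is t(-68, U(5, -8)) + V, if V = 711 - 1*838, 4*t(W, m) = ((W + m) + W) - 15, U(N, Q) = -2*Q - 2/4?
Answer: -1287/8 ≈ -160.88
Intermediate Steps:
U(N, Q) = -½ - 2*Q (U(N, Q) = -2*Q - 2*¼ = -2*Q - ½ = -½ - 2*Q)
t(W, m) = -15/4 + W/2 + m/4 (t(W, m) = (((W + m) + W) - 15)/4 = ((m + 2*W) - 15)/4 = (-15 + m + 2*W)/4 = -15/4 + W/2 + m/4)
V = -127 (V = 711 - 838 = -127)
t(-68, U(5, -8)) + V = (-15/4 + (½)*(-68) + (-½ - 2*(-8))/4) - 127 = (-15/4 - 34 + (-½ + 16)/4) - 127 = (-15/4 - 34 + (¼)*(31/2)) - 127 = (-15/4 - 34 + 31/8) - 127 = -271/8 - 127 = -1287/8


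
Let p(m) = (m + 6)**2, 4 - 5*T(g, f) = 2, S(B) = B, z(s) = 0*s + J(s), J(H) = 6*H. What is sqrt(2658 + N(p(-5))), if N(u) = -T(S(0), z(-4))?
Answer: 2*sqrt(16610)/5 ≈ 51.552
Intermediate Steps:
z(s) = 6*s (z(s) = 0*s + 6*s = 0 + 6*s = 6*s)
T(g, f) = 2/5 (T(g, f) = 4/5 - 1/5*2 = 4/5 - 2/5 = 2/5)
p(m) = (6 + m)**2
N(u) = -2/5 (N(u) = -1*2/5 = -2/5)
sqrt(2658 + N(p(-5))) = sqrt(2658 - 2/5) = sqrt(13288/5) = 2*sqrt(16610)/5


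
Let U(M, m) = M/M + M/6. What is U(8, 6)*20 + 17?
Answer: 191/3 ≈ 63.667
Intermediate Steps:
U(M, m) = 1 + M/6 (U(M, m) = 1 + M*(⅙) = 1 + M/6)
U(8, 6)*20 + 17 = (1 + (⅙)*8)*20 + 17 = (1 + 4/3)*20 + 17 = (7/3)*20 + 17 = 140/3 + 17 = 191/3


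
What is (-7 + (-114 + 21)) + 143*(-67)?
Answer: -9681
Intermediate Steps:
(-7 + (-114 + 21)) + 143*(-67) = (-7 - 93) - 9581 = -100 - 9581 = -9681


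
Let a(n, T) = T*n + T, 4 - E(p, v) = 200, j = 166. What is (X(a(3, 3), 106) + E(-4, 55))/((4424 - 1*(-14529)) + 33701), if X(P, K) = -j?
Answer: -181/26327 ≈ -0.0068751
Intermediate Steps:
E(p, v) = -196 (E(p, v) = 4 - 1*200 = 4 - 200 = -196)
a(n, T) = T + T*n
X(P, K) = -166 (X(P, K) = -1*166 = -166)
(X(a(3, 3), 106) + E(-4, 55))/((4424 - 1*(-14529)) + 33701) = (-166 - 196)/((4424 - 1*(-14529)) + 33701) = -362/((4424 + 14529) + 33701) = -362/(18953 + 33701) = -362/52654 = -362*1/52654 = -181/26327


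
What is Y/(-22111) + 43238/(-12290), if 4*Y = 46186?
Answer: -1097941903/271744190 ≈ -4.0404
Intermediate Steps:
Y = 23093/2 (Y = (¼)*46186 = 23093/2 ≈ 11547.)
Y/(-22111) + 43238/(-12290) = (23093/2)/(-22111) + 43238/(-12290) = (23093/2)*(-1/22111) + 43238*(-1/12290) = -23093/44222 - 21619/6145 = -1097941903/271744190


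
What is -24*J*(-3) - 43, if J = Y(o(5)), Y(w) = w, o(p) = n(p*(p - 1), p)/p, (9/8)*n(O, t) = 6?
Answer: 169/5 ≈ 33.800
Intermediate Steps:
n(O, t) = 16/3 (n(O, t) = (8/9)*6 = 16/3)
o(p) = 16/(3*p)
J = 16/15 (J = (16/3)/5 = (16/3)*(1/5) = 16/15 ≈ 1.0667)
-24*J*(-3) - 43 = -128*(-3)/5 - 43 = -24*(-16/5) - 43 = 384/5 - 43 = 169/5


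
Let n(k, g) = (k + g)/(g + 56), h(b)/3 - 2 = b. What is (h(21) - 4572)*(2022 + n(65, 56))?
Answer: -1020312255/112 ≈ -9.1099e+6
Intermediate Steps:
h(b) = 6 + 3*b
n(k, g) = (g + k)/(56 + g)
(h(21) - 4572)*(2022 + n(65, 56)) = ((6 + 3*21) - 4572)*(2022 + (56 + 65)/(56 + 56)) = ((6 + 63) - 4572)*(2022 + 121/112) = (69 - 4572)*(2022 + (1/112)*121) = -4503*(2022 + 121/112) = -4503*226585/112 = -1020312255/112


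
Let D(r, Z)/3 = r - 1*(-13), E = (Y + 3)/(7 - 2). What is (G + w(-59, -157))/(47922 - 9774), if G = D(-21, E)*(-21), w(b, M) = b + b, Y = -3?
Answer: 193/19074 ≈ 0.010118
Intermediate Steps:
E = 0 (E = (-3 + 3)/(7 - 2) = 0/5 = 0*(⅕) = 0)
D(r, Z) = 39 + 3*r (D(r, Z) = 3*(r - 1*(-13)) = 3*(r + 13) = 3*(13 + r) = 39 + 3*r)
w(b, M) = 2*b
G = 504 (G = (39 + 3*(-21))*(-21) = (39 - 63)*(-21) = -24*(-21) = 504)
(G + w(-59, -157))/(47922 - 9774) = (504 + 2*(-59))/(47922 - 9774) = (504 - 118)/38148 = 386*(1/38148) = 193/19074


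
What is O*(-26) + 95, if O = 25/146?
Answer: 6610/73 ≈ 90.548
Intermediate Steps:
O = 25/146 (O = 25*(1/146) = 25/146 ≈ 0.17123)
O*(-26) + 95 = (25/146)*(-26) + 95 = -325/73 + 95 = 6610/73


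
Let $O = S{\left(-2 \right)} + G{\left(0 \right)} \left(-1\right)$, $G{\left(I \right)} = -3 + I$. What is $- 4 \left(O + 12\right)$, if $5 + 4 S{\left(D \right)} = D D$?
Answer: $-59$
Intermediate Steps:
$S{\left(D \right)} = - \frac{5}{4} + \frac{D^{2}}{4}$ ($S{\left(D \right)} = - \frac{5}{4} + \frac{D D}{4} = - \frac{5}{4} + \frac{D^{2}}{4}$)
$O = \frac{11}{4}$ ($O = \left(- \frac{5}{4} + \frac{\left(-2\right)^{2}}{4}\right) + \left(-3 + 0\right) \left(-1\right) = \left(- \frac{5}{4} + \frac{1}{4} \cdot 4\right) - -3 = \left(- \frac{5}{4} + 1\right) + 3 = - \frac{1}{4} + 3 = \frac{11}{4} \approx 2.75$)
$- 4 \left(O + 12\right) = - 4 \left(\frac{11}{4} + 12\right) = \left(-4\right) \frac{59}{4} = -59$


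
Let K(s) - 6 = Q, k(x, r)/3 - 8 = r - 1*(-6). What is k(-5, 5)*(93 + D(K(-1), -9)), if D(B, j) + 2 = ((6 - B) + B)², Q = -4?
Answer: 7239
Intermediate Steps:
k(x, r) = 42 + 3*r (k(x, r) = 24 + 3*(r - 1*(-6)) = 24 + 3*(r + 6) = 24 + 3*(6 + r) = 24 + (18 + 3*r) = 42 + 3*r)
K(s) = 2 (K(s) = 6 - 4 = 2)
D(B, j) = 34 (D(B, j) = -2 + ((6 - B) + B)² = -2 + 6² = -2 + 36 = 34)
k(-5, 5)*(93 + D(K(-1), -9)) = (42 + 3*5)*(93 + 34) = (42 + 15)*127 = 57*127 = 7239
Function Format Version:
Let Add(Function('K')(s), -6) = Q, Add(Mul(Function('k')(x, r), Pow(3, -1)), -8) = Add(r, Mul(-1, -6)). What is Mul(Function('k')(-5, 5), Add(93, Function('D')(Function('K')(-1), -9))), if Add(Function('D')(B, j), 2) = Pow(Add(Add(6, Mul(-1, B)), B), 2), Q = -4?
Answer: 7239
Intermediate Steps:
Function('k')(x, r) = Add(42, Mul(3, r)) (Function('k')(x, r) = Add(24, Mul(3, Add(r, Mul(-1, -6)))) = Add(24, Mul(3, Add(r, 6))) = Add(24, Mul(3, Add(6, r))) = Add(24, Add(18, Mul(3, r))) = Add(42, Mul(3, r)))
Function('K')(s) = 2 (Function('K')(s) = Add(6, -4) = 2)
Function('D')(B, j) = 34 (Function('D')(B, j) = Add(-2, Pow(Add(Add(6, Mul(-1, B)), B), 2)) = Add(-2, Pow(6, 2)) = Add(-2, 36) = 34)
Mul(Function('k')(-5, 5), Add(93, Function('D')(Function('K')(-1), -9))) = Mul(Add(42, Mul(3, 5)), Add(93, 34)) = Mul(Add(42, 15), 127) = Mul(57, 127) = 7239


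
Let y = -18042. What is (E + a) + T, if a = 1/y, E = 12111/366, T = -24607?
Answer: -13522555709/550281 ≈ -24574.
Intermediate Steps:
E = 4037/122 (E = 12111*(1/366) = 4037/122 ≈ 33.090)
a = -1/18042 (a = 1/(-18042) = -1/18042 ≈ -5.5426e-5)
(E + a) + T = (4037/122 - 1/18042) - 24607 = 18208858/550281 - 24607 = -13522555709/550281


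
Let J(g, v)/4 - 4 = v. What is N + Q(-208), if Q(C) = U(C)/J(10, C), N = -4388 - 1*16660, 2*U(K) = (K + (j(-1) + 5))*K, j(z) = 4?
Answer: -2149483/102 ≈ -21073.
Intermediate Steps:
J(g, v) = 16 + 4*v
U(K) = K*(9 + K)/2 (U(K) = ((K + (4 + 5))*K)/2 = ((K + 9)*K)/2 = ((9 + K)*K)/2 = (K*(9 + K))/2 = K*(9 + K)/2)
N = -21048 (N = -4388 - 16660 = -21048)
Q(C) = C*(9 + C)/(2*(16 + 4*C)) (Q(C) = (C*(9 + C)/2)/(16 + 4*C) = C*(9 + C)/(2*(16 + 4*C)))
N + Q(-208) = -21048 + (⅛)*(-208)*(9 - 208)/(4 - 208) = -21048 + (⅛)*(-208)*(-199)/(-204) = -21048 + (⅛)*(-208)*(-1/204)*(-199) = -21048 - 2587/102 = -2149483/102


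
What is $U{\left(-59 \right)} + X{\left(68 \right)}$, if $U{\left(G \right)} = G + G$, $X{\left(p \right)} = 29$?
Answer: $-89$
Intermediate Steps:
$U{\left(G \right)} = 2 G$
$U{\left(-59 \right)} + X{\left(68 \right)} = 2 \left(-59\right) + 29 = -118 + 29 = -89$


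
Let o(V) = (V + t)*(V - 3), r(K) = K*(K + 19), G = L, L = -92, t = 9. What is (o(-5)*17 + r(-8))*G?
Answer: 58144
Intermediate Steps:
G = -92
r(K) = K*(19 + K)
o(V) = (-3 + V)*(9 + V) (o(V) = (V + 9)*(V - 3) = (9 + V)*(-3 + V) = (-3 + V)*(9 + V))
(o(-5)*17 + r(-8))*G = ((-27 + (-5)² + 6*(-5))*17 - 8*(19 - 8))*(-92) = ((-27 + 25 - 30)*17 - 8*11)*(-92) = (-32*17 - 88)*(-92) = (-544 - 88)*(-92) = -632*(-92) = 58144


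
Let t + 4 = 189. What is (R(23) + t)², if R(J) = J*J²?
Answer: 152571904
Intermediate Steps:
R(J) = J³
t = 185 (t = -4 + 189 = 185)
(R(23) + t)² = (23³ + 185)² = (12167 + 185)² = 12352² = 152571904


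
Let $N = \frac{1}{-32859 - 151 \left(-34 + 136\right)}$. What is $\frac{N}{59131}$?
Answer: $- \frac{1}{2853721191} \approx -3.5042 \cdot 10^{-10}$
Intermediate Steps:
$N = - \frac{1}{48261}$ ($N = \frac{1}{-32859 - 15402} = \frac{1}{-48261} = - \frac{1}{48261} \approx -2.0721 \cdot 10^{-5}$)
$\frac{N}{59131} = - \frac{1}{48261 \cdot 59131} = \left(- \frac{1}{48261}\right) \frac{1}{59131} = - \frac{1}{2853721191}$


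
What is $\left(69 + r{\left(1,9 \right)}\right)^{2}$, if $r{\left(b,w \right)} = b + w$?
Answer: $6241$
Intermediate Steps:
$\left(69 + r{\left(1,9 \right)}\right)^{2} = \left(69 + \left(1 + 9\right)\right)^{2} = \left(69 + 10\right)^{2} = 79^{2} = 6241$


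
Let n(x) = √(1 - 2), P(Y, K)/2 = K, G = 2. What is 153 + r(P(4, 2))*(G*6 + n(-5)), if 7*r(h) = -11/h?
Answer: 1038/7 - 11*I/28 ≈ 148.29 - 0.39286*I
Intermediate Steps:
P(Y, K) = 2*K
n(x) = I (n(x) = √(-1) = I)
r(h) = -11/(7*h) (r(h) = (-11/h)/7 = -11/(7*h))
153 + r(P(4, 2))*(G*6 + n(-5)) = 153 + (-11/(7*(2*2)))*(2*6 + I) = 153 + (-11/7/4)*(12 + I) = 153 + (-11/7*¼)*(12 + I) = 153 - 11*(12 + I)/28 = 153 + (-33/7 - 11*I/28) = 1038/7 - 11*I/28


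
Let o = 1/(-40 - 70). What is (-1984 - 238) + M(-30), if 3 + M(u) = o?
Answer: -244751/110 ≈ -2225.0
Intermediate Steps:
o = -1/110 (o = 1/(-110) = -1/110 ≈ -0.0090909)
M(u) = -331/110 (M(u) = -3 - 1/110 = -331/110)
(-1984 - 238) + M(-30) = (-1984 - 238) - 331/110 = -2222 - 331/110 = -244751/110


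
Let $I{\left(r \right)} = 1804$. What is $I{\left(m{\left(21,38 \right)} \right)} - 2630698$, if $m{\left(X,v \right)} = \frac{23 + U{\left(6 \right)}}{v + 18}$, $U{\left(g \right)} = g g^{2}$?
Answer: $-2628894$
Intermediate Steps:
$U{\left(g \right)} = g^{3}$
$m{\left(X,v \right)} = \frac{239}{18 + v}$ ($m{\left(X,v \right)} = \frac{23 + 6^{3}}{v + 18} = \frac{23 + 216}{18 + v} = \frac{239}{18 + v}$)
$I{\left(m{\left(21,38 \right)} \right)} - 2630698 = 1804 - 2630698 = -2628894$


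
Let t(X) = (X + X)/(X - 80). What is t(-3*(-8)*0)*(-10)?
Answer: 0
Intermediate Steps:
t(X) = 2*X/(-80 + X) (t(X) = (2*X)/(-80 + X) = 2*X/(-80 + X))
t(-3*(-8)*0)*(-10) = (2*(-3*(-8)*0)/(-80 - 3*(-8)*0))*(-10) = (2*(24*0)/(-80 + 24*0))*(-10) = (2*0/(-80 + 0))*(-10) = (2*0/(-80))*(-10) = (2*0*(-1/80))*(-10) = 0*(-10) = 0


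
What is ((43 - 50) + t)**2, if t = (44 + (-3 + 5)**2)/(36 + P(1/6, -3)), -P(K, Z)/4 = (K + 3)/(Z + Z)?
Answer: 3876961/117649 ≈ 32.954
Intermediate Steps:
P(K, Z) = -2*(3 + K)/Z (P(K, Z) = -4*(K + 3)/(Z + Z) = -4*(3 + K)/(2*Z) = -4*(3 + K)*1/(2*Z) = -2*(3 + K)/Z)
t = 432/343 (t = (44 + (-3 + 5)**2)/(36 + 2*(-3 - 1/6)/(-3)) = (44 + 2**2)/(36 + 2*(-1/3)*(-3 - 1*1/6)) = (44 + 4)/(36 + 2*(-1/3)*(-3 - 1/6)) = 48/(36 + 2*(-1/3)*(-19/6)) = 48/(36 + 19/9) = 48/(343/9) = 48*(9/343) = 432/343 ≈ 1.2595)
((43 - 50) + t)**2 = ((43 - 50) + 432/343)**2 = (-7 + 432/343)**2 = (-1969/343)**2 = 3876961/117649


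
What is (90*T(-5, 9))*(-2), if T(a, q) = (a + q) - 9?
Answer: 900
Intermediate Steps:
T(a, q) = -9 + a + q
(90*T(-5, 9))*(-2) = (90*(-9 - 5 + 9))*(-2) = (90*(-5))*(-2) = -450*(-2) = 900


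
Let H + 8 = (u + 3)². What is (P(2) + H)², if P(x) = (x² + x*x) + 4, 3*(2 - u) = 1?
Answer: 53824/81 ≈ 664.49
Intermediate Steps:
u = 5/3 (u = 2 - ⅓*1 = 2 - ⅓ = 5/3 ≈ 1.6667)
P(x) = 4 + 2*x² (P(x) = (x² + x²) + 4 = 2*x² + 4 = 4 + 2*x²)
H = 124/9 (H = -8 + (5/3 + 3)² = -8 + (14/3)² = -8 + 196/9 = 124/9 ≈ 13.778)
(P(2) + H)² = ((4 + 2*2²) + 124/9)² = ((4 + 2*4) + 124/9)² = ((4 + 8) + 124/9)² = (12 + 124/9)² = (232/9)² = 53824/81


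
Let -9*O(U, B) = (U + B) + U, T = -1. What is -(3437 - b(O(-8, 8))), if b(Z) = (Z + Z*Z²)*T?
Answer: -2506733/729 ≈ -3438.6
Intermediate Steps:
O(U, B) = -2*U/9 - B/9 (O(U, B) = -((U + B) + U)/9 = -((B + U) + U)/9 = -(B + 2*U)/9 = -2*U/9 - B/9)
b(Z) = -Z - Z³ (b(Z) = (Z + Z*Z²)*(-1) = (Z + Z³)*(-1) = -Z - Z³)
-(3437 - b(O(-8, 8))) = -(3437 - (-(-2/9*(-8) - ⅑*8) - (-2/9*(-8) - ⅑*8)³)) = -(3437 - (-(16/9 - 8/9) - (16/9 - 8/9)³)) = -(3437 - (-1*8/9 - (8/9)³)) = -(3437 - (-8/9 - 1*512/729)) = -(3437 - (-8/9 - 512/729)) = -(3437 - 1*(-1160/729)) = -(3437 + 1160/729) = -1*2506733/729 = -2506733/729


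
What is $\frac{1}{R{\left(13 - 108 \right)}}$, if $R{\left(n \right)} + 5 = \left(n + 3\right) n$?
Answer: $\frac{1}{8735} \approx 0.00011448$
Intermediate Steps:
$R{\left(n \right)} = -5 + n \left(3 + n\right)$ ($R{\left(n \right)} = -5 + \left(n + 3\right) n = -5 + \left(3 + n\right) n = -5 + n \left(3 + n\right)$)
$\frac{1}{R{\left(13 - 108 \right)}} = \frac{1}{-5 + \left(13 - 108\right)^{2} + 3 \left(13 - 108\right)} = \frac{1}{-5 + \left(-95\right)^{2} + 3 \left(-95\right)} = \frac{1}{-5 + 9025 - 285} = \frac{1}{8735}$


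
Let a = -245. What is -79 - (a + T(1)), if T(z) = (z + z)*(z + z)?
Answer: 162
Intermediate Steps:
T(z) = 4*z**2 (T(z) = (2*z)*(2*z) = 4*z**2)
-79 - (a + T(1)) = -79 - (-245 + 4*1**2) = -79 - (-245 + 4*1) = -79 - (-245 + 4) = -79 - 1*(-241) = -79 + 241 = 162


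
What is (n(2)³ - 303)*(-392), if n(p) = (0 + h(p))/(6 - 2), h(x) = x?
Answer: 118727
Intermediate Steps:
n(p) = p/4 (n(p) = (0 + p)/(6 - 2) = p/4)
(n(2)³ - 303)*(-392) = (((¼)*2)³ - 303)*(-392) = ((½)³ - 303)*(-392) = (⅛ - 303)*(-392) = -2423/8*(-392) = 118727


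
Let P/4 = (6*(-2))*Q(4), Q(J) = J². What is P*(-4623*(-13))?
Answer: -46156032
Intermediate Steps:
P = -768 (P = 4*((6*(-2))*4²) = 4*(-12*16) = 4*(-192) = -768)
P*(-4623*(-13)) = -(-3550464)*(-13) = -768*60099 = -46156032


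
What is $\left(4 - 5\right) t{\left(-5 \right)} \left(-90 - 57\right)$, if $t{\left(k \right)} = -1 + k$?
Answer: $-882$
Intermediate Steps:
$\left(4 - 5\right) t{\left(-5 \right)} \left(-90 - 57\right) = \left(4 - 5\right) \left(-1 - 5\right) \left(-90 - 57\right) = \left(-1\right) \left(-6\right) \left(-147\right) = 6 \left(-147\right) = -882$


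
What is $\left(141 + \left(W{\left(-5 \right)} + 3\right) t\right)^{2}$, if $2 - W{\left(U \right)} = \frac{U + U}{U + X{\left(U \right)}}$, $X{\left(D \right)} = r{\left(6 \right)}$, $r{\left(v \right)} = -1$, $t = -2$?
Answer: $\frac{162409}{9} \approx 18045.0$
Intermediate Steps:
$X{\left(D \right)} = -1$
$W{\left(U \right)} = 2 - \frac{2 U}{-1 + U}$ ($W{\left(U \right)} = 2 - \frac{U + U}{U - 1} = 2 - \frac{2 U}{-1 + U}$)
$\left(141 + \left(W{\left(-5 \right)} + 3\right) t\right)^{2} = \left(141 + \left(- \frac{2}{-1 - 5} + 3\right) \left(-2\right)\right)^{2} = \left(141 + \left(- \frac{2}{-6} + 3\right) \left(-2\right)\right)^{2} = \left(141 + \left(\left(-2\right) \left(- \frac{1}{6}\right) + 3\right) \left(-2\right)\right)^{2} = \left(141 + \left(\frac{1}{3} + 3\right) \left(-2\right)\right)^{2} = \left(141 + \frac{10}{3} \left(-2\right)\right)^{2} = \left(141 - \frac{20}{3}\right)^{2} = \left(\frac{403}{3}\right)^{2} = \frac{162409}{9}$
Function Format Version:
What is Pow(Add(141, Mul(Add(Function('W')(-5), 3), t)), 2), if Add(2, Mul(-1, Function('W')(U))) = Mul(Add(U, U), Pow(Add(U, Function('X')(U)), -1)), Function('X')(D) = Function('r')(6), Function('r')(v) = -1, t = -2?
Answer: Rational(162409, 9) ≈ 18045.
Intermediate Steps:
Function('X')(D) = -1
Function('W')(U) = Add(2, Mul(-2, U, Pow(Add(-1, U), -1))) (Function('W')(U) = Add(2, Mul(-1, Mul(Add(U, U), Pow(Add(U, -1), -1)))) = Add(2, Mul(-1, Mul(Mul(2, U), Pow(Add(-1, U), -1)))) = Add(2, Mul(-1, Mul(2, U, Pow(Add(-1, U), -1)))) = Add(2, Mul(-2, U, Pow(Add(-1, U), -1))))
Pow(Add(141, Mul(Add(Function('W')(-5), 3), t)), 2) = Pow(Add(141, Mul(Add(Mul(-2, Pow(Add(-1, -5), -1)), 3), -2)), 2) = Pow(Add(141, Mul(Add(Mul(-2, Pow(-6, -1)), 3), -2)), 2) = Pow(Add(141, Mul(Add(Mul(-2, Rational(-1, 6)), 3), -2)), 2) = Pow(Add(141, Mul(Add(Rational(1, 3), 3), -2)), 2) = Pow(Add(141, Mul(Rational(10, 3), -2)), 2) = Pow(Add(141, Rational(-20, 3)), 2) = Pow(Rational(403, 3), 2) = Rational(162409, 9)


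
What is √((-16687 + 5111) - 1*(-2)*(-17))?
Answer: 3*I*√1290 ≈ 107.75*I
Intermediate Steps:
√((-16687 + 5111) - 1*(-2)*(-17)) = √(-11576 + 2*(-17)) = √(-11576 - 34) = √(-11610) = 3*I*√1290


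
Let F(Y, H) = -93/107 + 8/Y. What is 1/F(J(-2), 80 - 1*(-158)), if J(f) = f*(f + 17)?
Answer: -1605/1823 ≈ -0.88042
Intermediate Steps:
J(f) = f*(17 + f)
F(Y, H) = -93/107 + 8/Y (F(Y, H) = -93*1/107 + 8/Y = -93/107 + 8/Y)
1/F(J(-2), 80 - 1*(-158)) = 1/(-93/107 + 8/((-2*(17 - 2)))) = 1/(-93/107 + 8/((-2*15))) = 1/(-93/107 + 8/(-30)) = 1/(-93/107 + 8*(-1/30)) = 1/(-93/107 - 4/15) = 1/(-1823/1605) = -1605/1823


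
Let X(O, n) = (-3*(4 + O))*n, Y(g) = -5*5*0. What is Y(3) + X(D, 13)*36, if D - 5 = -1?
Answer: -11232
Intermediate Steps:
Y(g) = 0 (Y(g) = -25*0 = 0)
D = 4 (D = 5 - 1 = 4)
X(O, n) = n*(-12 - 3*O) (X(O, n) = (-12 - 3*O)*n = n*(-12 - 3*O))
Y(3) + X(D, 13)*36 = 0 - 3*13*(4 + 4)*36 = 0 - 3*13*8*36 = 0 - 312*36 = 0 - 11232 = -11232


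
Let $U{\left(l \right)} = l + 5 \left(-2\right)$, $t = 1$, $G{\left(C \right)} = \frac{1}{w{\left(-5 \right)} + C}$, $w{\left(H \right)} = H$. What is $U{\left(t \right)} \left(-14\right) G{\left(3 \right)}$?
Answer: $-63$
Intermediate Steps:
$G{\left(C \right)} = \frac{1}{-5 + C}$
$U{\left(l \right)} = -10 + l$ ($U{\left(l \right)} = l - 10 = -10 + l$)
$U{\left(t \right)} \left(-14\right) G{\left(3 \right)} = \frac{\left(-10 + 1\right) \left(-14\right)}{-5 + 3} = \frac{\left(-9\right) \left(-14\right)}{-2} = 126 \left(- \frac{1}{2}\right) = -63$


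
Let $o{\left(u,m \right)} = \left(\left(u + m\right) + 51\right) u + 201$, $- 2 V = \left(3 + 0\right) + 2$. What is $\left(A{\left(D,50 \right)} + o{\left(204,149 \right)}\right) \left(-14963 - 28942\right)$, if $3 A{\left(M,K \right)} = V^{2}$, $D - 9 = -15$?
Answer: $- \frac{14509563415}{4} \approx -3.6274 \cdot 10^{9}$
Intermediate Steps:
$D = -6$ ($D = 9 - 15 = -6$)
$V = - \frac{5}{2}$ ($V = - \frac{\left(3 + 0\right) + 2}{2} = - \frac{3 + 2}{2} = \left(- \frac{1}{2}\right) 5 = - \frac{5}{2} \approx -2.5$)
$o{\left(u,m \right)} = 201 + u \left(51 + m + u\right)$ ($o{\left(u,m \right)} = \left(\left(m + u\right) + 51\right) u + 201 = \left(51 + m + u\right) u + 201 = u \left(51 + m + u\right) + 201 = 201 + u \left(51 + m + u\right)$)
$A{\left(M,K \right)} = \frac{25}{12}$ ($A{\left(M,K \right)} = \frac{\left(- \frac{5}{2}\right)^{2}}{3} = \frac{1}{3} \cdot \frac{25}{4} = \frac{25}{12}$)
$\left(A{\left(D,50 \right)} + o{\left(204,149 \right)}\right) \left(-14963 - 28942\right) = \left(\frac{25}{12} + \left(201 + 204^{2} + 51 \cdot 204 + 149 \cdot 204\right)\right) \left(-14963 - 28942\right) = \left(\frac{25}{12} + \left(201 + 41616 + 10404 + 30396\right)\right) \left(-43905\right) = \left(\frac{25}{12} + 82617\right) \left(-43905\right) = \frac{991429}{12} \left(-43905\right) = - \frac{14509563415}{4}$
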